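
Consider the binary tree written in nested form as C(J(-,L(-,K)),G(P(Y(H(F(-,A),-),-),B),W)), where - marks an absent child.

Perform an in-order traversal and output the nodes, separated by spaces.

J L K C F A H Y P B G W

In-order visits the left subtree, then the node, then the right subtree.
At C: go left to J.
  At J: no left child.
  Visit J.
  At J: go right to L.
    At L: no left child.
    Visit L.
    At L: go right to K.
      K is a leaf — visit K.
Visit C.
At C: go right to G.
  At G: go left to P.
    At P: go left to Y.
      At Y: go left to H.
        At H: go left to F.
          At F: no left child.
          Visit F.
          At F: go right to A.
            A is a leaf — visit A.
        Visit H.
        At H: no right child.
      Visit Y.
      At Y: no right child.
    Visit P.
    At P: go right to B.
      B is a leaf — visit B.
  Visit G.
  At G: go right to W.
    W is a leaf — visit W.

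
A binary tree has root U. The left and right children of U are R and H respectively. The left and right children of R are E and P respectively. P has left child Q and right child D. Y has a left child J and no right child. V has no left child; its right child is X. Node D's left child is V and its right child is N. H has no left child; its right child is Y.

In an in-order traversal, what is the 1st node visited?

In-order visits the left subtree, then the node, then the right subtree.
At U: go left to R.
  At R: go left to E.
    E is a leaf — visit E.
  Visit R.
  At R: go right to P.
    At P: go left to Q.
      Q is a leaf — visit Q.
    Visit P.
    At P: go right to D.
      At D: go left to V.
        At V: no left child.
        Visit V.
        At V: go right to X.
          X is a leaf — visit X.
      Visit D.
      At D: go right to N.
        N is a leaf — visit N.
Visit U.
At U: go right to H.
  At H: no left child.
  Visit H.
  At H: go right to Y.
    At Y: go left to J.
      J is a leaf — visit J.
    Visit Y.
    At Y: no right child.
Full in-order sequence: E, R, Q, P, V, X, D, N, U, H, J, Y.

E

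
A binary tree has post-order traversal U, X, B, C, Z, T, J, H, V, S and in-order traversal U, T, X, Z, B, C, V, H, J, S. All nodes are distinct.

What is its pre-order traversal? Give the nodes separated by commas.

The last element of post-order is the root; it splits in-order into left and right subtrees.
Root S: left subtree has 9 nodes {U, T, X, Z, B, C, V, H, J}, right has 0 { }.
  Root V: left subtree has 6 nodes {U, T, X, Z, B, C}, right has 2 {H, J}.
    Root T: left subtree has 1 node {U}, right has 4 {X, Z, B, C}.
      Root Z: left subtree has 1 node {X}, right has 2 {B, C}.
        Root C: left subtree has 1 node {B}, right has 0 { }.
    Root H: left subtree has 0 nodes { }, right has 1 {J}.

S, V, T, U, Z, X, C, B, H, J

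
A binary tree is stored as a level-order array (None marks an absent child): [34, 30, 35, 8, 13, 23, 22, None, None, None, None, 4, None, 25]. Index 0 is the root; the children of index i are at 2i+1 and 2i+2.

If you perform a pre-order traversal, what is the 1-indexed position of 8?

3

Pre-order visits the node, then its left subtree, then its right subtree.
Visit 34.
At 34: go left to 30.
  Visit 30.
  At 30: go left to 8.
    8 is a leaf — visit 8.
  At 30: go right to 13.
    13 is a leaf — visit 13.
At 34: go right to 35.
  Visit 35.
  At 35: go left to 23.
    Visit 23.
    At 23: go left to 4.
      4 is a leaf — visit 4.
    At 23: no right child.
  At 35: go right to 22.
    Visit 22.
    At 22: go left to 25.
      25 is a leaf — visit 25.
    At 22: no right child.
Full pre-order sequence: 34, 30, 8, 13, 35, 23, 4, 22, 25.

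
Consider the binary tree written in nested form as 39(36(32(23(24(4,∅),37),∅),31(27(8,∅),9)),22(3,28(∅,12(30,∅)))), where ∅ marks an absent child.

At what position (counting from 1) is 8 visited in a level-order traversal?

14

Level-order visits nodes level by level from the root, left to right within each level.
Level 0: 39
Level 1: 36, 22
Level 2: 32, 31, 3, 28
Level 3: 23, 27, 9, 12
Level 4: 24, 37, 8, 30
Level 5: 4
Full level-order sequence: 39, 36, 22, 32, 31, 3, 28, 23, 27, 9, 12, 24, 37, 8, 30, 4.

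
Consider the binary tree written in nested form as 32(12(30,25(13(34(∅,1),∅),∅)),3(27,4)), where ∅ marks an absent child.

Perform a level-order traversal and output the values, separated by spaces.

32 12 3 30 25 27 4 13 34 1

Level-order visits nodes level by level from the root, left to right within each level.
Level 0: 32
Level 1: 12, 3
Level 2: 30, 25, 27, 4
Level 3: 13
Level 4: 34
Level 5: 1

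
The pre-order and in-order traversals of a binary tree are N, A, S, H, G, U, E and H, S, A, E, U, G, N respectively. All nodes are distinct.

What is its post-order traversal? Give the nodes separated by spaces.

H S E U G A N

The first element of pre-order is the root; it splits in-order into left and right subtrees.
Root N: left subtree has 6 nodes {H, S, A, E, U, G}, right has 0 { }.
  Root A: left subtree has 2 nodes {H, S}, right has 3 {E, U, G}.
    Root S: left subtree has 1 node {H}, right has 0 { }.
    Root G: left subtree has 2 nodes {E, U}, right has 0 { }.
      Root U: left subtree has 1 node {E}, right has 0 { }.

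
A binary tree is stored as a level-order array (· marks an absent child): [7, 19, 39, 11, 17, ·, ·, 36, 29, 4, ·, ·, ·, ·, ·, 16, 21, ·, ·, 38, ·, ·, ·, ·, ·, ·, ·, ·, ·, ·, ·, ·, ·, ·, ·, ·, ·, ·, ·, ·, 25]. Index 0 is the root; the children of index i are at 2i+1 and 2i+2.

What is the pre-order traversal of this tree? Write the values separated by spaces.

7 19 11 36 16 21 29 17 4 38 25 39

Pre-order visits the node, then its left subtree, then its right subtree.
Visit 7.
At 7: go left to 19.
  Visit 19.
  At 19: go left to 11.
    Visit 11.
    At 11: go left to 36.
      Visit 36.
      At 36: go left to 16.
        16 is a leaf — visit 16.
      At 36: go right to 21.
        21 is a leaf — visit 21.
    At 11: go right to 29.
      29 is a leaf — visit 29.
  At 19: go right to 17.
    Visit 17.
    At 17: go left to 4.
      Visit 4.
      At 4: go left to 38.
        Visit 38.
        At 38: no left child.
        At 38: go right to 25.
          25 is a leaf — visit 25.
      At 4: no right child.
    At 17: no right child.
At 7: go right to 39.
  39 is a leaf — visit 39.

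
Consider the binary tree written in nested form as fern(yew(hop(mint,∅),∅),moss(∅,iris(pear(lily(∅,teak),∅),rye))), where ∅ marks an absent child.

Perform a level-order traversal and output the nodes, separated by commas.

fern, yew, moss, hop, iris, mint, pear, rye, lily, teak

Level-order visits nodes level by level from the root, left to right within each level.
Level 0: fern
Level 1: yew, moss
Level 2: hop, iris
Level 3: mint, pear, rye
Level 4: lily
Level 5: teak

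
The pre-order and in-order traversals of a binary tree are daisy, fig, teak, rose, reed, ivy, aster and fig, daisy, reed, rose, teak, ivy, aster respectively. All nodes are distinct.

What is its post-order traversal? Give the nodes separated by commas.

The first element of pre-order is the root; it splits in-order into left and right subtrees.
Root daisy: left subtree has 1 node {fig}, right has 5 {reed, rose, teak, ivy, aster}.
  Root teak: left subtree has 2 nodes {reed, rose}, right has 2 {ivy, aster}.
    Root rose: left subtree has 1 node {reed}, right has 0 { }.
    Root ivy: left subtree has 0 nodes { }, right has 1 {aster}.

fig, reed, rose, aster, ivy, teak, daisy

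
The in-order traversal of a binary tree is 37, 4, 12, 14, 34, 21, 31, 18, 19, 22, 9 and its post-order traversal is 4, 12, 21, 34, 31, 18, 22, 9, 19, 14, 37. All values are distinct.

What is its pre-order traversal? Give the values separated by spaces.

37 14 12 4 19 18 31 34 21 9 22

The last element of post-order is the root; it splits in-order into left and right subtrees.
Root 37: left subtree has 0 nodes { }, right has 10 {4, 12, 14, 34, 21, 31, 18, 19, 22, 9}.
  Root 14: left subtree has 2 nodes {4, 12}, right has 7 {34, 21, 31, 18, 19, 22, 9}.
    Root 12: left subtree has 1 node {4}, right has 0 { }.
    Root 19: left subtree has 4 nodes {34, 21, 31, 18}, right has 2 {22, 9}.
      Root 18: left subtree has 3 nodes {34, 21, 31}, right has 0 { }.
        Root 31: left subtree has 2 nodes {34, 21}, right has 0 { }.
          Root 34: left subtree has 0 nodes { }, right has 1 {21}.
      Root 9: left subtree has 1 node {22}, right has 0 { }.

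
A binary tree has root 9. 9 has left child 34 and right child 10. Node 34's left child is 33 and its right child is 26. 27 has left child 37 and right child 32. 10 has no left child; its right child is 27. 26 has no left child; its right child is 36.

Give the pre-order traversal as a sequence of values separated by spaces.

Pre-order visits the node, then its left subtree, then its right subtree.
Visit 9.
At 9: go left to 34.
  Visit 34.
  At 34: go left to 33.
    33 is a leaf — visit 33.
  At 34: go right to 26.
    Visit 26.
    At 26: no left child.
    At 26: go right to 36.
      36 is a leaf — visit 36.
At 9: go right to 10.
  Visit 10.
  At 10: no left child.
  At 10: go right to 27.
    Visit 27.
    At 27: go left to 37.
      37 is a leaf — visit 37.
    At 27: go right to 32.
      32 is a leaf — visit 32.

9 34 33 26 36 10 27 37 32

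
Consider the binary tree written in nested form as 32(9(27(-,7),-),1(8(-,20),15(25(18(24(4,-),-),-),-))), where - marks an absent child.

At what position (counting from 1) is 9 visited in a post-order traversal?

Post-order visits the left subtree, then the right subtree, then the node.
At 32: go left to 9.
  At 9: go left to 27.
    At 27: no left child.
    At 27: go right to 7.
      7 is a leaf — visit 7.
    Visit 27.
  At 9: no right child.
  Visit 9.
At 32: go right to 1.
  At 1: go left to 8.
    At 8: no left child.
    At 8: go right to 20.
      20 is a leaf — visit 20.
    Visit 8.
  At 1: go right to 15.
    At 15: go left to 25.
      At 25: go left to 18.
        At 18: go left to 24.
          At 24: go left to 4.
            4 is a leaf — visit 4.
          At 24: no right child.
          Visit 24.
        At 18: no right child.
        Visit 18.
      At 25: no right child.
      Visit 25.
    At 15: no right child.
    Visit 15.
  Visit 1.
Visit 32.
Full post-order sequence: 7, 27, 9, 20, 8, 4, 24, 18, 25, 15, 1, 32.

3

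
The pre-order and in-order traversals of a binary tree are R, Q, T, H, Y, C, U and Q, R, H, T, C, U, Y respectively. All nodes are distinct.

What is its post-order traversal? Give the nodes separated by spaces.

Q H U C Y T R

The first element of pre-order is the root; it splits in-order into left and right subtrees.
Root R: left subtree has 1 node {Q}, right has 5 {H, T, C, U, Y}.
  Root T: left subtree has 1 node {H}, right has 3 {C, U, Y}.
    Root Y: left subtree has 2 nodes {C, U}, right has 0 { }.
      Root C: left subtree has 0 nodes { }, right has 1 {U}.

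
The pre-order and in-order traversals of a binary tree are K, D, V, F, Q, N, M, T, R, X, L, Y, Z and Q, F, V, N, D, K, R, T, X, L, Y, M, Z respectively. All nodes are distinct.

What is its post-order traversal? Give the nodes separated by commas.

Q, F, N, V, D, R, Y, L, X, T, Z, M, K

The first element of pre-order is the root; it splits in-order into left and right subtrees.
Root K: left subtree has 5 nodes {Q, F, V, N, D}, right has 7 {R, T, X, L, Y, M, Z}.
  Root D: left subtree has 4 nodes {Q, F, V, N}, right has 0 { }.
    Root V: left subtree has 2 nodes {Q, F}, right has 1 {N}.
      Root F: left subtree has 1 node {Q}, right has 0 { }.
  Root M: left subtree has 5 nodes {R, T, X, L, Y}, right has 1 {Z}.
    Root T: left subtree has 1 node {R}, right has 3 {X, L, Y}.
      Root X: left subtree has 0 nodes { }, right has 2 {L, Y}.
        Root L: left subtree has 0 nodes { }, right has 1 {Y}.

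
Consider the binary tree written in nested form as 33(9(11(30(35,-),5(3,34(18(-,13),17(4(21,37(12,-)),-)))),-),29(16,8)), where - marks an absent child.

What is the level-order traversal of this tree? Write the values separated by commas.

33, 9, 29, 11, 16, 8, 30, 5, 35, 3, 34, 18, 17, 13, 4, 21, 37, 12

Level-order visits nodes level by level from the root, left to right within each level.
Level 0: 33
Level 1: 9, 29
Level 2: 11, 16, 8
Level 3: 30, 5
Level 4: 35, 3, 34
Level 5: 18, 17
Level 6: 13, 4
Level 7: 21, 37
Level 8: 12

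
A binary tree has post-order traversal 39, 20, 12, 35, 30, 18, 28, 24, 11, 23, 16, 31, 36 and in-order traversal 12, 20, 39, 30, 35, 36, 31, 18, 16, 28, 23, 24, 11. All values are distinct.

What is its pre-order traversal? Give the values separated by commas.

The last element of post-order is the root; it splits in-order into left and right subtrees.
Root 36: left subtree has 5 nodes {12, 20, 39, 30, 35}, right has 7 {31, 18, 16, 28, 23, 24, 11}.
  Root 30: left subtree has 3 nodes {12, 20, 39}, right has 1 {35}.
    Root 12: left subtree has 0 nodes { }, right has 2 {20, 39}.
      Root 20: left subtree has 0 nodes { }, right has 1 {39}.
  Root 31: left subtree has 0 nodes { }, right has 6 {18, 16, 28, 23, 24, 11}.
    Root 16: left subtree has 1 node {18}, right has 4 {28, 23, 24, 11}.
      Root 23: left subtree has 1 node {28}, right has 2 {24, 11}.
        Root 11: left subtree has 1 node {24}, right has 0 { }.

36, 30, 12, 20, 39, 35, 31, 16, 18, 23, 28, 11, 24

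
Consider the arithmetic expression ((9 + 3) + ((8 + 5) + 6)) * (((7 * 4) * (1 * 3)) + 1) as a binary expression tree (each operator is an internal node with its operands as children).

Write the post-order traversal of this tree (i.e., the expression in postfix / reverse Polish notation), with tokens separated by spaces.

Post-order on an expression tree gives postfix notation: for each operator, emit left operand, right operand, then the operator.

9 3 + 8 5 + 6 + + 7 4 * 1 3 * * 1 + *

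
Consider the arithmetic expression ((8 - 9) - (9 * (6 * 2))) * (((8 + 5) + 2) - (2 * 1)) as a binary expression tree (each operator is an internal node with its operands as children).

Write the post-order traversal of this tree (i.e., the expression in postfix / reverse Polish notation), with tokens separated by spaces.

8 9 - 9 6 2 * * - 8 5 + 2 + 2 1 * - *

Post-order on an expression tree gives postfix notation: for each operator, emit left operand, right operand, then the operator.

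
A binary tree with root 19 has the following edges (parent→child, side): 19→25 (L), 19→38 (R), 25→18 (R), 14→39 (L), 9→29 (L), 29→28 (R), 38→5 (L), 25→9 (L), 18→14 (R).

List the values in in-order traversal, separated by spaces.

29 28 9 25 18 39 14 19 5 38

In-order visits the left subtree, then the node, then the right subtree.
At 19: go left to 25.
  At 25: go left to 9.
    At 9: go left to 29.
      At 29: no left child.
      Visit 29.
      At 29: go right to 28.
        28 is a leaf — visit 28.
    Visit 9.
    At 9: no right child.
  Visit 25.
  At 25: go right to 18.
    At 18: no left child.
    Visit 18.
    At 18: go right to 14.
      At 14: go left to 39.
        39 is a leaf — visit 39.
      Visit 14.
      At 14: no right child.
Visit 19.
At 19: go right to 38.
  At 38: go left to 5.
    5 is a leaf — visit 5.
  Visit 38.
  At 38: no right child.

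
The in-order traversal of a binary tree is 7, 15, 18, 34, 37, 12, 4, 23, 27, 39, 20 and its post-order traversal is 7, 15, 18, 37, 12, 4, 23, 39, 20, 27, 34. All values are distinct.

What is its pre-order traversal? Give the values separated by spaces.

The last element of post-order is the root; it splits in-order into left and right subtrees.
Root 34: left subtree has 3 nodes {7, 15, 18}, right has 7 {37, 12, 4, 23, 27, 39, 20}.
  Root 18: left subtree has 2 nodes {7, 15}, right has 0 { }.
    Root 15: left subtree has 1 node {7}, right has 0 { }.
  Root 27: left subtree has 4 nodes {37, 12, 4, 23}, right has 2 {39, 20}.
    Root 23: left subtree has 3 nodes {37, 12, 4}, right has 0 { }.
      Root 4: left subtree has 2 nodes {37, 12}, right has 0 { }.
        Root 12: left subtree has 1 node {37}, right has 0 { }.
    Root 20: left subtree has 1 node {39}, right has 0 { }.

34 18 15 7 27 23 4 12 37 20 39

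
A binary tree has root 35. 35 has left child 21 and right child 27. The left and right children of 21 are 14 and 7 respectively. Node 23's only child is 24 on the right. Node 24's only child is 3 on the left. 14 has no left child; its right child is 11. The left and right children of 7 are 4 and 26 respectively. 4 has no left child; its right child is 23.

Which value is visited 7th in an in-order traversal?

24

In-order visits the left subtree, then the node, then the right subtree.
At 35: go left to 21.
  At 21: go left to 14.
    At 14: no left child.
    Visit 14.
    At 14: go right to 11.
      11 is a leaf — visit 11.
  Visit 21.
  At 21: go right to 7.
    At 7: go left to 4.
      At 4: no left child.
      Visit 4.
      At 4: go right to 23.
        At 23: no left child.
        Visit 23.
        At 23: go right to 24.
          At 24: go left to 3.
            3 is a leaf — visit 3.
          Visit 24.
          At 24: no right child.
    Visit 7.
    At 7: go right to 26.
      26 is a leaf — visit 26.
Visit 35.
At 35: go right to 27.
  27 is a leaf — visit 27.
Full in-order sequence: 14, 11, 21, 4, 23, 3, 24, 7, 26, 35, 27.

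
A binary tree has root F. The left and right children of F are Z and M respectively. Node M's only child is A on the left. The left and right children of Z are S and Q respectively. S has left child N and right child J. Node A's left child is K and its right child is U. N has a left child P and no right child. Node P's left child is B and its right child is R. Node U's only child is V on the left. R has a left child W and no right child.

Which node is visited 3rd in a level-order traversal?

Level-order visits nodes level by level from the root, left to right within each level.
Level 0: F
Level 1: Z, M
Level 2: S, Q, A
Level 3: N, J, K, U
Level 4: P, V
Level 5: B, R
Level 6: W
Full level-order sequence: F, Z, M, S, Q, A, N, J, K, U, P, V, B, R, W.

M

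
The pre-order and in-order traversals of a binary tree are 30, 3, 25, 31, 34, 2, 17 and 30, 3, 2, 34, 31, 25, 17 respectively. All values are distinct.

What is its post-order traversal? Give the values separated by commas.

2, 34, 31, 17, 25, 3, 30

The first element of pre-order is the root; it splits in-order into left and right subtrees.
Root 30: left subtree has 0 nodes { }, right has 6 {3, 2, 34, 31, 25, 17}.
  Root 3: left subtree has 0 nodes { }, right has 5 {2, 34, 31, 25, 17}.
    Root 25: left subtree has 3 nodes {2, 34, 31}, right has 1 {17}.
      Root 31: left subtree has 2 nodes {2, 34}, right has 0 { }.
        Root 34: left subtree has 1 node {2}, right has 0 { }.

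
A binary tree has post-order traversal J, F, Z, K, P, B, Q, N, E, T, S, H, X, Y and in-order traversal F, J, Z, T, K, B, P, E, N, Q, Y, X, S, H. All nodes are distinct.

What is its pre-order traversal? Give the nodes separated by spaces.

Y T Z F J E B K P N Q X H S

The last element of post-order is the root; it splits in-order into left and right subtrees.
Root Y: left subtree has 10 nodes {F, J, Z, T, K, B, P, E, N, Q}, right has 3 {X, S, H}.
  Root T: left subtree has 3 nodes {F, J, Z}, right has 6 {K, B, P, E, N, Q}.
    Root Z: left subtree has 2 nodes {F, J}, right has 0 { }.
      Root F: left subtree has 0 nodes { }, right has 1 {J}.
    Root E: left subtree has 3 nodes {K, B, P}, right has 2 {N, Q}.
      Root B: left subtree has 1 node {K}, right has 1 {P}.
      Root N: left subtree has 0 nodes { }, right has 1 {Q}.
  Root X: left subtree has 0 nodes { }, right has 2 {S, H}.
    Root H: left subtree has 1 node {S}, right has 0 { }.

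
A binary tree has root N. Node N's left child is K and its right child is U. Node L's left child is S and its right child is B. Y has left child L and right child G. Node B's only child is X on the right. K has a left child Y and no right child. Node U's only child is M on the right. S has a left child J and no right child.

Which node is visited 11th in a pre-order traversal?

M

Pre-order visits the node, then its left subtree, then its right subtree.
Visit N.
At N: go left to K.
  Visit K.
  At K: go left to Y.
    Visit Y.
    At Y: go left to L.
      Visit L.
      At L: go left to S.
        Visit S.
        At S: go left to J.
          J is a leaf — visit J.
        At S: no right child.
      At L: go right to B.
        Visit B.
        At B: no left child.
        At B: go right to X.
          X is a leaf — visit X.
    At Y: go right to G.
      G is a leaf — visit G.
  At K: no right child.
At N: go right to U.
  Visit U.
  At U: no left child.
  At U: go right to M.
    M is a leaf — visit M.
Full pre-order sequence: N, K, Y, L, S, J, B, X, G, U, M.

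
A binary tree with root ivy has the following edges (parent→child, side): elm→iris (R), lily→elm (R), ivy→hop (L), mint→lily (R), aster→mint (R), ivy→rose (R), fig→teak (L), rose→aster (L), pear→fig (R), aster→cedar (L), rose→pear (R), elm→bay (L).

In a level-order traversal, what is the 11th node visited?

elm

Level-order visits nodes level by level from the root, left to right within each level.
Level 0: ivy
Level 1: hop, rose
Level 2: aster, pear
Level 3: cedar, mint, fig
Level 4: lily, teak
Level 5: elm
Level 6: bay, iris
Full level-order sequence: ivy, hop, rose, aster, pear, cedar, mint, fig, lily, teak, elm, bay, iris.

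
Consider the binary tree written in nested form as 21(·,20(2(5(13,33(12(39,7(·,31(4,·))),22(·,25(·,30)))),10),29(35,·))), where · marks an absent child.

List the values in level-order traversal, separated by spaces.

21 20 2 29 5 10 35 13 33 12 22 39 7 25 31 30 4

Level-order visits nodes level by level from the root, left to right within each level.
Level 0: 21
Level 1: 20
Level 2: 2, 29
Level 3: 5, 10, 35
Level 4: 13, 33
Level 5: 12, 22
Level 6: 39, 7, 25
Level 7: 31, 30
Level 8: 4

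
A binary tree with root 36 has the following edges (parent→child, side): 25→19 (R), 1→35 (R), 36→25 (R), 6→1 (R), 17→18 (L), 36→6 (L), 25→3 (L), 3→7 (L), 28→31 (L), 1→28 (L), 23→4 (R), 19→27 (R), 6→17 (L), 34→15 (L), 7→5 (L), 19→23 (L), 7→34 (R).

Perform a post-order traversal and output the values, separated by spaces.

Post-order visits the left subtree, then the right subtree, then the node.
At 36: go left to 6.
  At 6: go left to 17.
    At 17: go left to 18.
      18 is a leaf — visit 18.
    At 17: no right child.
    Visit 17.
  At 6: go right to 1.
    At 1: go left to 28.
      At 28: go left to 31.
        31 is a leaf — visit 31.
      At 28: no right child.
      Visit 28.
    At 1: go right to 35.
      35 is a leaf — visit 35.
    Visit 1.
  Visit 6.
At 36: go right to 25.
  At 25: go left to 3.
    At 3: go left to 7.
      At 7: go left to 5.
        5 is a leaf — visit 5.
      At 7: go right to 34.
        At 34: go left to 15.
          15 is a leaf — visit 15.
        At 34: no right child.
        Visit 34.
      Visit 7.
    At 3: no right child.
    Visit 3.
  At 25: go right to 19.
    At 19: go left to 23.
      At 23: no left child.
      At 23: go right to 4.
        4 is a leaf — visit 4.
      Visit 23.
    At 19: go right to 27.
      27 is a leaf — visit 27.
    Visit 19.
  Visit 25.
Visit 36.

18 17 31 28 35 1 6 5 15 34 7 3 4 23 27 19 25 36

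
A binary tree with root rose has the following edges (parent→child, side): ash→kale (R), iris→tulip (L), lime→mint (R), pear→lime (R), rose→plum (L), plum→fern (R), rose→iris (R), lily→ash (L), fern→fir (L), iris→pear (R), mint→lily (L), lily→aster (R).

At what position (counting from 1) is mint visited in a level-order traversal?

9

Level-order visits nodes level by level from the root, left to right within each level.
Level 0: rose
Level 1: plum, iris
Level 2: fern, tulip, pear
Level 3: fir, lime
Level 4: mint
Level 5: lily
Level 6: ash, aster
Level 7: kale
Full level-order sequence: rose, plum, iris, fern, tulip, pear, fir, lime, mint, lily, ash, aster, kale.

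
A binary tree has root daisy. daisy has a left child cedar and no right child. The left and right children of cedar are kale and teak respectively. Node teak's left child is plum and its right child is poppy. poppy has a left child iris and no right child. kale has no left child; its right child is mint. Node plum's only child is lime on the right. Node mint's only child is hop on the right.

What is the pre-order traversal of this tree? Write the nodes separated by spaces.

Pre-order visits the node, then its left subtree, then its right subtree.
Visit daisy.
At daisy: go left to cedar.
  Visit cedar.
  At cedar: go left to kale.
    Visit kale.
    At kale: no left child.
    At kale: go right to mint.
      Visit mint.
      At mint: no left child.
      At mint: go right to hop.
        hop is a leaf — visit hop.
  At cedar: go right to teak.
    Visit teak.
    At teak: go left to plum.
      Visit plum.
      At plum: no left child.
      At plum: go right to lime.
        lime is a leaf — visit lime.
    At teak: go right to poppy.
      Visit poppy.
      At poppy: go left to iris.
        iris is a leaf — visit iris.
      At poppy: no right child.
At daisy: no right child.

daisy cedar kale mint hop teak plum lime poppy iris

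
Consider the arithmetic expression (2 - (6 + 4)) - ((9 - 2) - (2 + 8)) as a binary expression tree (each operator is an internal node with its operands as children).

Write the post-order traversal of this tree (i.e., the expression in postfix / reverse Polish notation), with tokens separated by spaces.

2 6 4 + - 9 2 - 2 8 + - -

Post-order on an expression tree gives postfix notation: for each operator, emit left operand, right operand, then the operator.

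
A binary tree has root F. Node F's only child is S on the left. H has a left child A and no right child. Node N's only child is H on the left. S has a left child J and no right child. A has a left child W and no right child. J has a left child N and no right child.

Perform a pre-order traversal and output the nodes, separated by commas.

Pre-order visits the node, then its left subtree, then its right subtree.
Visit F.
At F: go left to S.
  Visit S.
  At S: go left to J.
    Visit J.
    At J: go left to N.
      Visit N.
      At N: go left to H.
        Visit H.
        At H: go left to A.
          Visit A.
          At A: go left to W.
            W is a leaf — visit W.
          At A: no right child.
        At H: no right child.
      At N: no right child.
    At J: no right child.
  At S: no right child.
At F: no right child.

F, S, J, N, H, A, W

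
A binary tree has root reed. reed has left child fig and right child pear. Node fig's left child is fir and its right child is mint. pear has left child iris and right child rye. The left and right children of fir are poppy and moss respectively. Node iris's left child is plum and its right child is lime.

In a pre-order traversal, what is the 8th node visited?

iris

Pre-order visits the node, then its left subtree, then its right subtree.
Visit reed.
At reed: go left to fig.
  Visit fig.
  At fig: go left to fir.
    Visit fir.
    At fir: go left to poppy.
      poppy is a leaf — visit poppy.
    At fir: go right to moss.
      moss is a leaf — visit moss.
  At fig: go right to mint.
    mint is a leaf — visit mint.
At reed: go right to pear.
  Visit pear.
  At pear: go left to iris.
    Visit iris.
    At iris: go left to plum.
      plum is a leaf — visit plum.
    At iris: go right to lime.
      lime is a leaf — visit lime.
  At pear: go right to rye.
    rye is a leaf — visit rye.
Full pre-order sequence: reed, fig, fir, poppy, moss, mint, pear, iris, plum, lime, rye.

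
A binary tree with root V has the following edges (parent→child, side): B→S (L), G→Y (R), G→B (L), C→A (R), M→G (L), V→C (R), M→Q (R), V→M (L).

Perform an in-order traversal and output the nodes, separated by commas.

In-order visits the left subtree, then the node, then the right subtree.
At V: go left to M.
  At M: go left to G.
    At G: go left to B.
      At B: go left to S.
        S is a leaf — visit S.
      Visit B.
      At B: no right child.
    Visit G.
    At G: go right to Y.
      Y is a leaf — visit Y.
  Visit M.
  At M: go right to Q.
    Q is a leaf — visit Q.
Visit V.
At V: go right to C.
  At C: no left child.
  Visit C.
  At C: go right to A.
    A is a leaf — visit A.

S, B, G, Y, M, Q, V, C, A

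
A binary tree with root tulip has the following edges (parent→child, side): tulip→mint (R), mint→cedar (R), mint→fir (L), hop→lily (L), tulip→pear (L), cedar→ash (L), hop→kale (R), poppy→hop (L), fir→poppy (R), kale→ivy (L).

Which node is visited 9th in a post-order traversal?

Post-order visits the left subtree, then the right subtree, then the node.
At tulip: go left to pear.
  pear is a leaf — visit pear.
At tulip: go right to mint.
  At mint: go left to fir.
    At fir: no left child.
    At fir: go right to poppy.
      At poppy: go left to hop.
        At hop: go left to lily.
          lily is a leaf — visit lily.
        At hop: go right to kale.
          At kale: go left to ivy.
            ivy is a leaf — visit ivy.
          At kale: no right child.
          Visit kale.
        Visit hop.
      At poppy: no right child.
      Visit poppy.
    Visit fir.
  At mint: go right to cedar.
    At cedar: go left to ash.
      ash is a leaf — visit ash.
    At cedar: no right child.
    Visit cedar.
  Visit mint.
Visit tulip.
Full post-order sequence: pear, lily, ivy, kale, hop, poppy, fir, ash, cedar, mint, tulip.

cedar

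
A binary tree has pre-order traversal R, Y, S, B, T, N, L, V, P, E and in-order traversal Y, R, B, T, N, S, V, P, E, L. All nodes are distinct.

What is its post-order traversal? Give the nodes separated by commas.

The first element of pre-order is the root; it splits in-order into left and right subtrees.
Root R: left subtree has 1 node {Y}, right has 8 {B, T, N, S, V, P, E, L}.
  Root S: left subtree has 3 nodes {B, T, N}, right has 4 {V, P, E, L}.
    Root B: left subtree has 0 nodes { }, right has 2 {T, N}.
      Root T: left subtree has 0 nodes { }, right has 1 {N}.
    Root L: left subtree has 3 nodes {V, P, E}, right has 0 { }.
      Root V: left subtree has 0 nodes { }, right has 2 {P, E}.
        Root P: left subtree has 0 nodes { }, right has 1 {E}.

Y, N, T, B, E, P, V, L, S, R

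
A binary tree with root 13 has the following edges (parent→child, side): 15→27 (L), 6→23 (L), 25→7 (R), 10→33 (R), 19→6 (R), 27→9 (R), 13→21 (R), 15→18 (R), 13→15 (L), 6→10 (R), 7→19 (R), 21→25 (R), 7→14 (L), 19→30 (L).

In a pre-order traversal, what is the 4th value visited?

Pre-order visits the node, then its left subtree, then its right subtree.
Visit 13.
At 13: go left to 15.
  Visit 15.
  At 15: go left to 27.
    Visit 27.
    At 27: no left child.
    At 27: go right to 9.
      9 is a leaf — visit 9.
  At 15: go right to 18.
    18 is a leaf — visit 18.
At 13: go right to 21.
  Visit 21.
  At 21: no left child.
  At 21: go right to 25.
    Visit 25.
    At 25: no left child.
    At 25: go right to 7.
      Visit 7.
      At 7: go left to 14.
        14 is a leaf — visit 14.
      At 7: go right to 19.
        Visit 19.
        At 19: go left to 30.
          30 is a leaf — visit 30.
        At 19: go right to 6.
          Visit 6.
          At 6: go left to 23.
            23 is a leaf — visit 23.
          At 6: go right to 10.
            Visit 10.
            At 10: no left child.
            At 10: go right to 33.
              33 is a leaf — visit 33.
Full pre-order sequence: 13, 15, 27, 9, 18, 21, 25, 7, 14, 19, 30, 6, 23, 10, 33.

9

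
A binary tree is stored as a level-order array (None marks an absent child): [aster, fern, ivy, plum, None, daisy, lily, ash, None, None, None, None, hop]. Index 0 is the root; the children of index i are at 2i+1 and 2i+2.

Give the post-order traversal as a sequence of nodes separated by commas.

Post-order visits the left subtree, then the right subtree, then the node.
At aster: go left to fern.
  At fern: go left to plum.
    At plum: go left to ash.
      ash is a leaf — visit ash.
    At plum: no right child.
    Visit plum.
  At fern: no right child.
  Visit fern.
At aster: go right to ivy.
  At ivy: go left to daisy.
    At daisy: no left child.
    At daisy: go right to hop.
      hop is a leaf — visit hop.
    Visit daisy.
  At ivy: go right to lily.
    lily is a leaf — visit lily.
  Visit ivy.
Visit aster.

ash, plum, fern, hop, daisy, lily, ivy, aster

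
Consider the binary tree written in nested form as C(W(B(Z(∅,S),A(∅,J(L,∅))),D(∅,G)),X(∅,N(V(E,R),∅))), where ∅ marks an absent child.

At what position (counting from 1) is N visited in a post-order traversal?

13

Post-order visits the left subtree, then the right subtree, then the node.
At C: go left to W.
  At W: go left to B.
    At B: go left to Z.
      At Z: no left child.
      At Z: go right to S.
        S is a leaf — visit S.
      Visit Z.
    At B: go right to A.
      At A: no left child.
      At A: go right to J.
        At J: go left to L.
          L is a leaf — visit L.
        At J: no right child.
        Visit J.
      Visit A.
    Visit B.
  At W: go right to D.
    At D: no left child.
    At D: go right to G.
      G is a leaf — visit G.
    Visit D.
  Visit W.
At C: go right to X.
  At X: no left child.
  At X: go right to N.
    At N: go left to V.
      At V: go left to E.
        E is a leaf — visit E.
      At V: go right to R.
        R is a leaf — visit R.
      Visit V.
    At N: no right child.
    Visit N.
  Visit X.
Visit C.
Full post-order sequence: S, Z, L, J, A, B, G, D, W, E, R, V, N, X, C.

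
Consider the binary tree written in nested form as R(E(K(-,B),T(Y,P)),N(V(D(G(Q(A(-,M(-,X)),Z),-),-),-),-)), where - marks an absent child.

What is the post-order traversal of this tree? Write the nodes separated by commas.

Post-order visits the left subtree, then the right subtree, then the node.
At R: go left to E.
  At E: go left to K.
    At K: no left child.
    At K: go right to B.
      B is a leaf — visit B.
    Visit K.
  At E: go right to T.
    At T: go left to Y.
      Y is a leaf — visit Y.
    At T: go right to P.
      P is a leaf — visit P.
    Visit T.
  Visit E.
At R: go right to N.
  At N: go left to V.
    At V: go left to D.
      At D: go left to G.
        At G: go left to Q.
          At Q: go left to A.
            At A: no left child.
            At A: go right to M.
              At M: no left child.
              At M: go right to X.
                X is a leaf — visit X.
              Visit M.
            Visit A.
          At Q: go right to Z.
            Z is a leaf — visit Z.
          Visit Q.
        At G: no right child.
        Visit G.
      At D: no right child.
      Visit D.
    At V: no right child.
    Visit V.
  At N: no right child.
  Visit N.
Visit R.

B, K, Y, P, T, E, X, M, A, Z, Q, G, D, V, N, R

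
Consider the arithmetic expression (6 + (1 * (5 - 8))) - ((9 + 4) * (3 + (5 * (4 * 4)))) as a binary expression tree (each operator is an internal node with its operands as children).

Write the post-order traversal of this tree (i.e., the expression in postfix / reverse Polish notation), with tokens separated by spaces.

Post-order on an expression tree gives postfix notation: for each operator, emit left operand, right operand, then the operator.

6 1 5 8 - * + 9 4 + 3 5 4 4 * * + * -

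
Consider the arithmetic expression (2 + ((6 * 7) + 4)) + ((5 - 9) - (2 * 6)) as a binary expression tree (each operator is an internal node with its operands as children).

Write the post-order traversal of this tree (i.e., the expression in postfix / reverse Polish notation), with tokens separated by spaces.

Post-order on an expression tree gives postfix notation: for each operator, emit left operand, right operand, then the operator.

2 6 7 * 4 + + 5 9 - 2 6 * - +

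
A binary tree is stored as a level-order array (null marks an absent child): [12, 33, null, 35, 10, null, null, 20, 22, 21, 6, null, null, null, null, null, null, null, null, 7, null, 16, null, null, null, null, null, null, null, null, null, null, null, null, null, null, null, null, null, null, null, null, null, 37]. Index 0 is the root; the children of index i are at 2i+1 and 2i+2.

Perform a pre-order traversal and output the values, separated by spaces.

Pre-order visits the node, then its left subtree, then its right subtree.
Visit 12.
At 12: go left to 33.
  Visit 33.
  At 33: go left to 35.
    Visit 35.
    At 35: go left to 20.
      20 is a leaf — visit 20.
    At 35: go right to 22.
      22 is a leaf — visit 22.
  At 33: go right to 10.
    Visit 10.
    At 10: go left to 21.
      Visit 21.
      At 21: go left to 7.
        7 is a leaf — visit 7.
      At 21: no right child.
    At 10: go right to 6.
      Visit 6.
      At 6: go left to 16.
        Visit 16.
        At 16: go left to 37.
          37 is a leaf — visit 37.
        At 16: no right child.
      At 6: no right child.
At 12: no right child.

12 33 35 20 22 10 21 7 6 16 37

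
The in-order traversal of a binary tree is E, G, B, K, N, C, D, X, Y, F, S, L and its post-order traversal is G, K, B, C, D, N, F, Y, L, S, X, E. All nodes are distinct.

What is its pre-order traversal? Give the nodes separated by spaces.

The last element of post-order is the root; it splits in-order into left and right subtrees.
Root E: left subtree has 0 nodes { }, right has 11 {G, B, K, N, C, D, X, Y, F, S, L}.
  Root X: left subtree has 6 nodes {G, B, K, N, C, D}, right has 4 {Y, F, S, L}.
    Root N: left subtree has 3 nodes {G, B, K}, right has 2 {C, D}.
      Root B: left subtree has 1 node {G}, right has 1 {K}.
      Root D: left subtree has 1 node {C}, right has 0 { }.
    Root S: left subtree has 2 nodes {Y, F}, right has 1 {L}.
      Root Y: left subtree has 0 nodes { }, right has 1 {F}.

E X N B G K D C S Y F L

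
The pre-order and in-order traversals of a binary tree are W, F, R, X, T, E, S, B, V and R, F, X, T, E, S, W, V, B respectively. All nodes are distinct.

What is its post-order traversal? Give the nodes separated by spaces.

The first element of pre-order is the root; it splits in-order into left and right subtrees.
Root W: left subtree has 6 nodes {R, F, X, T, E, S}, right has 2 {V, B}.
  Root F: left subtree has 1 node {R}, right has 4 {X, T, E, S}.
    Root X: left subtree has 0 nodes { }, right has 3 {T, E, S}.
      Root T: left subtree has 0 nodes { }, right has 2 {E, S}.
        Root E: left subtree has 0 nodes { }, right has 1 {S}.
  Root B: left subtree has 1 node {V}, right has 0 { }.

R S E T X F V B W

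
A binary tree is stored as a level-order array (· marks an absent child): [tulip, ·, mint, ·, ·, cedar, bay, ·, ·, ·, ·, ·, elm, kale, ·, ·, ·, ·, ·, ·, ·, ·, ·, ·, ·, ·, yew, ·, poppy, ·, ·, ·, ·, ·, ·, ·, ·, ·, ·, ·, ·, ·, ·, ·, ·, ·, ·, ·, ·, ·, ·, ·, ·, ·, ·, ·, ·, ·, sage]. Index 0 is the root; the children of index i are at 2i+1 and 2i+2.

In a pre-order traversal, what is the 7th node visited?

Pre-order visits the node, then its left subtree, then its right subtree.
Visit tulip.
At tulip: no left child.
At tulip: go right to mint.
  Visit mint.
  At mint: go left to cedar.
    Visit cedar.
    At cedar: no left child.
    At cedar: go right to elm.
      Visit elm.
      At elm: no left child.
      At elm: go right to yew.
        yew is a leaf — visit yew.
  At mint: go right to bay.
    Visit bay.
    At bay: go left to kale.
      Visit kale.
      At kale: no left child.
      At kale: go right to poppy.
        Visit poppy.
        At poppy: no left child.
        At poppy: go right to sage.
          sage is a leaf — visit sage.
    At bay: no right child.
Full pre-order sequence: tulip, mint, cedar, elm, yew, bay, kale, poppy, sage.

kale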